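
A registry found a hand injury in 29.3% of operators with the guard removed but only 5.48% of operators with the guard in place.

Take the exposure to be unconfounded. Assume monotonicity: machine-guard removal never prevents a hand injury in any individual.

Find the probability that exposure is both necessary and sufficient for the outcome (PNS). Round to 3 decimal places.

p₁ = 0.293, p₀ = 0.0548.
Under exogeneity and monotonicity, PNS = p₁ − p₀.
PNS = 0.293 − 0.0548 = 0.2382

PNS ≈ 0.238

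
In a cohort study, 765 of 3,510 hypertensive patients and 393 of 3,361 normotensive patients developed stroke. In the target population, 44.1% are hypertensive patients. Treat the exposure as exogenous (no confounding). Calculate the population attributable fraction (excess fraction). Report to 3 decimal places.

PAF ≈ 0.276

p₁ = P(outcome | exposed) = 765/3510 = 0.21795
p₀ = P(outcome | unexposed) = 393/3361 = 0.11693
Overall risk P(Y=1) = π·p₁ + (1−π)·p₀ = 0.441×0.21795 + 0.559×0.11693 = 0.16148.
Under exogeneity, PAF = [P(Y=1) − p₀] / P(Y=1).
PAF = (0.16148 − 0.11693) / 0.16148 ≈ 0.2759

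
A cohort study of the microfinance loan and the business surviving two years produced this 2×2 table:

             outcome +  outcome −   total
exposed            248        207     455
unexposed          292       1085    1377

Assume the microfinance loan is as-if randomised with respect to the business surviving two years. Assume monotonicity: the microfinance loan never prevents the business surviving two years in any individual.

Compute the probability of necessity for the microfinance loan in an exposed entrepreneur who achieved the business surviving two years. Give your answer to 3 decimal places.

PN ≈ 0.611

p₁ = P(outcome | exposed) = 248/455 = 0.54505
p₀ = P(outcome | unexposed) = 292/1377 = 0.21206
Under exogeneity and monotonicity, PN = (p₁ − p₀) / p₁.
PN = (0.54505 − 0.21206) / 0.54505 = 0.333 / 0.54505 ≈ 0.6109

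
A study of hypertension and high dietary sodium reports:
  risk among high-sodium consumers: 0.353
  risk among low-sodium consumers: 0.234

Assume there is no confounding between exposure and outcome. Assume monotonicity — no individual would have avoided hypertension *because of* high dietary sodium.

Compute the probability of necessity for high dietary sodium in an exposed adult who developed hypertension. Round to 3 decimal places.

PN ≈ 0.337

Let p₁ = 0.353, p₀ = 0.234.
Under exogeneity and monotonicity, PN = (p₁ − p₀) / p₁.
PN = (0.353 − 0.234) / 0.353 = 0.119 / 0.353 ≈ 0.3371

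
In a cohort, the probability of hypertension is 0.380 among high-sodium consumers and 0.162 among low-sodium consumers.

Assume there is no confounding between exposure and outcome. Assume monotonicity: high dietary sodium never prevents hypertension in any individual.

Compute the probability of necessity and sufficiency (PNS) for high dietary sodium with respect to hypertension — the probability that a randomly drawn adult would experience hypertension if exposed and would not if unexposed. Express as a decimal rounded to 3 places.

PNS ≈ 0.218

Let p₁ = 0.38, p₀ = 0.162.
Under exogeneity and monotonicity, PNS = p₁ − p₀.
PNS = 0.38 − 0.162 = 0.218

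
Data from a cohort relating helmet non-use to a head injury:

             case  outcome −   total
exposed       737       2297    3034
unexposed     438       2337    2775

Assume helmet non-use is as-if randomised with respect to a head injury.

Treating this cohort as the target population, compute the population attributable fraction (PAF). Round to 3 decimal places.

p₁ = P(outcome | exposed) = 737/3034 = 0.24291
p₀ = P(outcome | unexposed) = 438/2775 = 0.15784
Exposure prevalence π = 3034/5809 = 0.52229; overall risk P(Y=1) = 0.20227.
Under exogeneity, PAF = [P(Y=1) − p₀]/P(Y=1).
PAF = (0.20227 − 0.15784) / 0.20227 ≈ 0.2197

PAF ≈ 0.220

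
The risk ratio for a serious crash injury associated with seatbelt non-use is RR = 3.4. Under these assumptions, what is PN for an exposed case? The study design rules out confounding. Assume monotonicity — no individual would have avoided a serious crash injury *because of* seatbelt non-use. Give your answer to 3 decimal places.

PN ≈ 0.706

Under exogeneity and monotonicity, PN = (RR − 1) / RR = 1 − 1/RR.
PN = (3.4 − 1) / 3.4 = 2.4 / 3.4 ≈ 0.7059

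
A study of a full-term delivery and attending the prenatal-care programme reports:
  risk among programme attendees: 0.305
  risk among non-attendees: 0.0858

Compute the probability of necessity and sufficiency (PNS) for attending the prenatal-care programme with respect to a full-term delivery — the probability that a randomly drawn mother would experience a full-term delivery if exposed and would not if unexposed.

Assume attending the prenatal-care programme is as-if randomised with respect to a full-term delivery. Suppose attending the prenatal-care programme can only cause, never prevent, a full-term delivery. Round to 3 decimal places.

PNS ≈ 0.219

Let p₁ = 0.305, p₀ = 0.0858.
Under exogeneity and monotonicity, PNS = p₁ − p₀.
PNS = 0.305 − 0.0858 = 0.2192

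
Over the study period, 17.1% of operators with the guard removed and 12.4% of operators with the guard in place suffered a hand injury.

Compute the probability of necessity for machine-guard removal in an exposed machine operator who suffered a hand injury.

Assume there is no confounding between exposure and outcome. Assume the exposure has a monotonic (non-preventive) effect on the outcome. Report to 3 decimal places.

PN ≈ 0.275

p₁ = 0.171, p₀ = 0.124.
Under exogeneity and monotonicity, PN = (p₁ − p₀) / p₁.
PN = (0.171 − 0.124) / 0.171 = 0.047 / 0.171 ≈ 0.2749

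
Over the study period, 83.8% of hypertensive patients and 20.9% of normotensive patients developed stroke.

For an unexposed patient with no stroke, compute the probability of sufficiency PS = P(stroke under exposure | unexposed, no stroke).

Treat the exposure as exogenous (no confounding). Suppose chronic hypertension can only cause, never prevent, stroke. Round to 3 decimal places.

p₁ = 0.838, p₀ = 0.209.
Under exogeneity and monotonicity, PS = (p₁ − p₀) / (1 − p₀).
PS = (0.838 − 0.209) / (1 − 0.209) = 0.629 / 0.791 ≈ 0.7952

PS ≈ 0.795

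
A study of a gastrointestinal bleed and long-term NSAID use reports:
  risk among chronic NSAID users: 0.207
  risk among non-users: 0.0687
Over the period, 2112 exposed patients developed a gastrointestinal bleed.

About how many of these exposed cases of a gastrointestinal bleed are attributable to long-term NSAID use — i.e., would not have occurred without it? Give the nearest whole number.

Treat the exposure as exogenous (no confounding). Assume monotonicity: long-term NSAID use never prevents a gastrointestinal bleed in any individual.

about 1411 cases

Let p₁ = 0.207, p₀ = 0.0687.
PN = (p₁ − p₀)/p₁ = (0.207 − 0.0687) / 0.207 ≈ 0.66812.
Attributable cases ≈ PN × (exposed cases) = 0.66812 × 2112 ≈ 1411.06.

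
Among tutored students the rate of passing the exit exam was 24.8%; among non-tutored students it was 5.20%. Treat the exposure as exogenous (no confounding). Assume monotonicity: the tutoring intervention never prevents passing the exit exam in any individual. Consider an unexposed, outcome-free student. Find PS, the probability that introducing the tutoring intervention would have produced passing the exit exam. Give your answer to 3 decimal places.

PS ≈ 0.207

p₁ = 0.248, p₀ = 0.052.
Under exogeneity and monotonicity, PS = (p₁ − p₀) / (1 − p₀).
PS = (0.248 − 0.052) / (1 − 0.052) = 0.196 / 0.948 ≈ 0.2068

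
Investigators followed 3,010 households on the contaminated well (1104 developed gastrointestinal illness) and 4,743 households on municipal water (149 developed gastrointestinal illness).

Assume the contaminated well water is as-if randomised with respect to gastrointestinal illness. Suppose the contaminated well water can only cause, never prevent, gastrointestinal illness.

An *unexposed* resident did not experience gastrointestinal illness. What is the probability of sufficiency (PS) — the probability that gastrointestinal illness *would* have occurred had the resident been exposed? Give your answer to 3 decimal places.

PS ≈ 0.346

p₁ = P(outcome | exposed) = 1104/3010 = 0.36678
p₀ = P(outcome | unexposed) = 149/4743 = 0.031415
Under exogeneity and monotonicity, PS = (p₁ − p₀) / (1 − p₀).
PS = (0.36678 − 0.031415) / (1 − 0.031415) = 0.33536 / 0.96859 ≈ 0.3462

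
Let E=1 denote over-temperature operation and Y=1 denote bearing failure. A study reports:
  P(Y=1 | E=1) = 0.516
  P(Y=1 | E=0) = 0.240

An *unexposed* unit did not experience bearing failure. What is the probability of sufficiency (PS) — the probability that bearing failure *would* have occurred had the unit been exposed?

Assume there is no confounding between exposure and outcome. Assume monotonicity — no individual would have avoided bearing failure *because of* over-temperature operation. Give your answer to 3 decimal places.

PS ≈ 0.363

Let p₁ = 0.516, p₀ = 0.24.
Under exogeneity and monotonicity, PS = (p₁ − p₀) / (1 − p₀).
PS = (0.516 − 0.24) / (1 − 0.24) = 0.276 / 0.76 ≈ 0.3632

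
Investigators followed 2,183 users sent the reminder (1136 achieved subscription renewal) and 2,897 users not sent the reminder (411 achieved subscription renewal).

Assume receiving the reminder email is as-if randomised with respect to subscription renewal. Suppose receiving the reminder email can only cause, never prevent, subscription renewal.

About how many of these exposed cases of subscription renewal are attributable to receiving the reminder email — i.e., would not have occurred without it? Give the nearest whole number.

about 826 cases

p₁ = P(outcome | exposed) = 1136/2183 = 0.52038
p₀ = P(outcome | unexposed) = 411/2897 = 0.14187
PN = (p₁ − p₀)/p₁ = (0.52038 − 0.14187) / 0.52038 ≈ 0.72737.
Attributable cases ≈ PN × (exposed cases) = 0.72737 × 1136 ≈ 826.30.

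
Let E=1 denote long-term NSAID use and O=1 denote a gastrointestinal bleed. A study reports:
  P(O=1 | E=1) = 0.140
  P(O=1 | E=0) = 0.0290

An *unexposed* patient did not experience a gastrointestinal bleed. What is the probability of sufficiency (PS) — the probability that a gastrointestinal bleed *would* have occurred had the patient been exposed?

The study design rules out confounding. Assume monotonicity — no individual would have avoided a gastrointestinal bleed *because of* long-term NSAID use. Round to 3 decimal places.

Let p₁ = 0.14, p₀ = 0.029.
Under exogeneity and monotonicity, PS = (p₁ − p₀) / (1 − p₀).
PS = (0.14 − 0.029) / (1 − 0.029) = 0.111 / 0.971 ≈ 0.1143

PS ≈ 0.114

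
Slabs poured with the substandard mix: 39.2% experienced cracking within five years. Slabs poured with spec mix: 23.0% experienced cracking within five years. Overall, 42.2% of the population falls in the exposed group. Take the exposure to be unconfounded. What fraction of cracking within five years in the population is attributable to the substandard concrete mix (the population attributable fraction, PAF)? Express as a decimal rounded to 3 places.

p₁ = 0.392, p₀ = 0.23.
Overall risk P(Y=1) = π·p₁ + (1−π)·p₀ = 0.422×0.392 + 0.578×0.23 = 0.29836.
Under exogeneity, PAF = [P(Y=1) − p₀] / P(Y=1).
PAF = (0.29836 − 0.23) / 0.29836 ≈ 0.2291

PAF ≈ 0.229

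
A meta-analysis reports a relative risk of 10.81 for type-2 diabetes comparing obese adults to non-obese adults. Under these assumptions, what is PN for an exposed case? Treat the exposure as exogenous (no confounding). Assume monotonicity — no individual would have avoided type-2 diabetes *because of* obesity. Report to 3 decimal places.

Under exogeneity and monotonicity, PN = (RR − 1) / RR = 1 − 1/RR.
PN = (10.81 − 1) / 10.81 = 9.81 / 10.81 ≈ 0.9075

PN ≈ 0.907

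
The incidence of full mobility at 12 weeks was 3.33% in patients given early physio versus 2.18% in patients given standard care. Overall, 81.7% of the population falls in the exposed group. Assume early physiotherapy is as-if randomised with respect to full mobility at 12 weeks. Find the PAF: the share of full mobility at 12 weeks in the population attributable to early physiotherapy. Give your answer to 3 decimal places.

PAF ≈ 0.301

p₁ = 0.0333, p₀ = 0.0218.
Overall risk P(Y=1) = π·p₁ + (1−π)·p₀ = 0.817×0.0333 + 0.183×0.0218 = 0.031196.
Under exogeneity, PAF = [P(Y=1) − p₀] / P(Y=1).
PAF = (0.031196 − 0.0218) / 0.031196 ≈ 0.3012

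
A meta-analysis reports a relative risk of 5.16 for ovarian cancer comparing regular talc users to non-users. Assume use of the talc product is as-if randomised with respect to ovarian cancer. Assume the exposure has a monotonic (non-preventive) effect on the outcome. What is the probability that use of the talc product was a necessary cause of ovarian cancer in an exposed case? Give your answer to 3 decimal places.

PN ≈ 0.806

Under exogeneity and monotonicity, PN = (RR − 1) / RR = 1 − 1/RR.
PN = (5.16 − 1) / 5.16 = 4.16 / 5.16 ≈ 0.8062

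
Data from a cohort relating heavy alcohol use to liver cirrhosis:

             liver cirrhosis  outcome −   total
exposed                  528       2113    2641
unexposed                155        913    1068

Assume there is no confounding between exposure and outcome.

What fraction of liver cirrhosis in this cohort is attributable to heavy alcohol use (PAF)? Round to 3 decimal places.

p₁ = P(outcome | exposed) = 528/2641 = 0.19992
p₀ = P(outcome | unexposed) = 155/1068 = 0.14513
Exposure prevalence π = 2641/3709 = 0.71205; overall risk P(Y=1) = 0.18415.
Under exogeneity, PAF = [P(Y=1) − p₀]/P(Y=1).
PAF = (0.18415 − 0.14513) / 0.18415 ≈ 0.2119

PAF ≈ 0.212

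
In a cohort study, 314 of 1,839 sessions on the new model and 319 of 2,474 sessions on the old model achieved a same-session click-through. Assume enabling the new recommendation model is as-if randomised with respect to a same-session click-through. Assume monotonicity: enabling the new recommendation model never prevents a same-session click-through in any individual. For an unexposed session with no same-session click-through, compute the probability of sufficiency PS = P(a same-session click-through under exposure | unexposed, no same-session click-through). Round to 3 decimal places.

PS ≈ 0.048

p₁ = P(outcome | exposed) = 314/1839 = 0.17074
p₀ = P(outcome | unexposed) = 319/2474 = 0.12894
Under exogeneity and monotonicity, PS = (p₁ − p₀) / (1 − p₀).
PS = (0.17074 − 0.12894) / (1 − 0.12894) = 0.041804 / 0.87106 ≈ 0.0480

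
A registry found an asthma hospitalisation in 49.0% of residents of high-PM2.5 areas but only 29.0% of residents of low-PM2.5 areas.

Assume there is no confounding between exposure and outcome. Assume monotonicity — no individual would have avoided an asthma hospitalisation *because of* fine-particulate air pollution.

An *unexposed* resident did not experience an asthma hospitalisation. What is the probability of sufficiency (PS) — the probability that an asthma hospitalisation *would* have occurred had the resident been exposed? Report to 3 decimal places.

PS ≈ 0.282

p₁ = 0.49, p₀ = 0.29.
Under exogeneity and monotonicity, PS = (p₁ − p₀) / (1 − p₀).
PS = (0.49 − 0.29) / (1 − 0.29) = 0.2 / 0.71 ≈ 0.2817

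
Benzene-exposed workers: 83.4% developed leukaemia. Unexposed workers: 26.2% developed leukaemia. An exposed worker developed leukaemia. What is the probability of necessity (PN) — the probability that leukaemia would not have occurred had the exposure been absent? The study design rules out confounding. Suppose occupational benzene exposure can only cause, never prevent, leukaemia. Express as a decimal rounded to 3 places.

PN ≈ 0.686

p₁ = 0.834, p₀ = 0.262.
Under exogeneity and monotonicity, PN = (p₁ − p₀) / p₁.
PN = (0.834 − 0.262) / 0.834 = 0.572 / 0.834 ≈ 0.6859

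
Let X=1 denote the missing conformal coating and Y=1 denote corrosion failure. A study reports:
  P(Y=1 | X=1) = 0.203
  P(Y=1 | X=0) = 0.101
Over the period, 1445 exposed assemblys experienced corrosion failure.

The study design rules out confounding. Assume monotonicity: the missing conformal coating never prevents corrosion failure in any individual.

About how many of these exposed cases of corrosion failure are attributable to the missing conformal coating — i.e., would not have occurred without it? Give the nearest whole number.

Let p₁ = 0.203, p₀ = 0.101.
PN = (p₁ − p₀)/p₁ = (0.203 − 0.101) / 0.203 ≈ 0.50246.
Attributable cases ≈ PN × (exposed cases) = 0.50246 × 1445 ≈ 726.06.

about 726 cases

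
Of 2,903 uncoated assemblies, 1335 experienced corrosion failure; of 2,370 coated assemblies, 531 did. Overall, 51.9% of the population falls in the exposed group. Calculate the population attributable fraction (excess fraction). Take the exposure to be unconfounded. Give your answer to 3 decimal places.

p₁ = P(outcome | exposed) = 1335/2903 = 0.45987
p₀ = P(outcome | unexposed) = 531/2370 = 0.22405
Overall risk P(Y=1) = π·p₁ + (1−π)·p₀ = 0.519×0.45987 + 0.481×0.22405 = 0.34644.
Under exogeneity, PAF = [P(Y=1) − p₀] / P(Y=1).
PAF = (0.34644 − 0.22405) / 0.34644 ≈ 0.3533

PAF ≈ 0.353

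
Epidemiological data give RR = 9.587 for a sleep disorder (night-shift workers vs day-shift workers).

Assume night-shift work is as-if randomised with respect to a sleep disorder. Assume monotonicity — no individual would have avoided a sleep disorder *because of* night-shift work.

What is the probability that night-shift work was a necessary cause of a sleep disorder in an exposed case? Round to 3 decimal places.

Under exogeneity and monotonicity, PN = (RR − 1) / RR = 1 − 1/RR.
PN = (9.587 − 1) / 9.587 = 8.587 / 9.587 ≈ 0.8957

PN ≈ 0.896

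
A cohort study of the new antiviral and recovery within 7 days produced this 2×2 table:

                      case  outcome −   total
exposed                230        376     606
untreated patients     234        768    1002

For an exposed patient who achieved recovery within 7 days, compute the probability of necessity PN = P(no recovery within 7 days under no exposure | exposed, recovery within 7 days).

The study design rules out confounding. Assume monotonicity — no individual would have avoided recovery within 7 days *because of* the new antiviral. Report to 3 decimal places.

PN ≈ 0.385

p₁ = P(outcome | exposed) = 230/606 = 0.37954
p₀ = P(outcome | unexposed) = 234/1002 = 0.23353
Under exogeneity and monotonicity, PN = (p₁ − p₀)/p₁.
PN = (0.37954 − 0.23353) / 0.37954 ≈ 0.3847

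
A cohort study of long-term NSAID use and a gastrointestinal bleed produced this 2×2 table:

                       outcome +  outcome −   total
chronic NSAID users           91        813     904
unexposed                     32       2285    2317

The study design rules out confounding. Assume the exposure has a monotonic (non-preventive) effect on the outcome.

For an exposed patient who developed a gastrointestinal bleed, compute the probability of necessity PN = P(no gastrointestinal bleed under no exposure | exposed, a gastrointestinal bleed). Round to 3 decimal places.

p₁ = P(outcome | exposed) = 91/904 = 0.10066
p₀ = P(outcome | unexposed) = 32/2317 = 0.013811
Under exogeneity and monotonicity, PN = (p₁ − p₀)/p₁.
PN = (0.10066 − 0.013811) / 0.10066 ≈ 0.8628

PN ≈ 0.863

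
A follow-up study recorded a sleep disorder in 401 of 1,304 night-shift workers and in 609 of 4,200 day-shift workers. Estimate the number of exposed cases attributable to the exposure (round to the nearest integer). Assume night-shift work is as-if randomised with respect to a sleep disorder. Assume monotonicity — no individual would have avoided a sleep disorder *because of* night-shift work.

p₁ = P(outcome | exposed) = 401/1304 = 0.30752
p₀ = P(outcome | unexposed) = 609/4200 = 0.145
PN = (p₁ − p₀)/p₁ = (0.30752 − 0.145) / 0.30752 ≈ 0.52848.
Attributable cases ≈ PN × (exposed cases) = 0.52848 × 401 ≈ 211.92.

about 212 cases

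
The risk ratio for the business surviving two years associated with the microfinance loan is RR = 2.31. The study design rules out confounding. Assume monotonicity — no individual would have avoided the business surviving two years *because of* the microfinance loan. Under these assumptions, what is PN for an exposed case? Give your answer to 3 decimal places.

Under exogeneity and monotonicity, PN = (RR − 1) / RR = 1 − 1/RR.
PN = (2.31 − 1) / 2.31 = 1.31 / 2.31 ≈ 0.5671

PN ≈ 0.567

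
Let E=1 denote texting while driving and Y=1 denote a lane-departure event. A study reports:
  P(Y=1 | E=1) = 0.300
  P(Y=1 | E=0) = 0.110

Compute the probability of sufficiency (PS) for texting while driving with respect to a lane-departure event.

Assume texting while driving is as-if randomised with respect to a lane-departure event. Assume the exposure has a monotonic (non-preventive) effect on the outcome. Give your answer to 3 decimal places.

Let p₁ = 0.3, p₀ = 0.11.
Under exogeneity and monotonicity, PS = (p₁ − p₀) / (1 − p₀).
PS = (0.3 − 0.11) / (1 − 0.11) = 0.19 / 0.89 ≈ 0.2135

PS ≈ 0.213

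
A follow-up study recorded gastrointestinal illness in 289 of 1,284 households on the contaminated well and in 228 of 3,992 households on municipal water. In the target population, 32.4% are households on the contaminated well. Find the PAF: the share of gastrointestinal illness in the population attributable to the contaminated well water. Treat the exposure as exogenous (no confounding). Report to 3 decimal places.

p₁ = P(outcome | exposed) = 289/1284 = 0.22508
p₀ = P(outcome | unexposed) = 228/3992 = 0.057114
Overall risk P(Y=1) = π·p₁ + (1−π)·p₀ = 0.324×0.22508 + 0.676×0.057114 = 0.11153.
Under exogeneity, PAF = [P(Y=1) − p₀] / P(Y=1).
PAF = (0.11153 − 0.057114) / 0.11153 ≈ 0.4879

PAF ≈ 0.488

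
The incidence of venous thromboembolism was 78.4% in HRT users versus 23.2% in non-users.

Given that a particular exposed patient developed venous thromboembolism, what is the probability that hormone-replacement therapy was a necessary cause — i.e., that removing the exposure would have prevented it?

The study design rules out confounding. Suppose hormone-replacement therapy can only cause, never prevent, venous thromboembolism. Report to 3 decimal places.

PN ≈ 0.704

p₁ = 0.784, p₀ = 0.232.
Under exogeneity and monotonicity, PN = (p₁ − p₀) / p₁.
PN = (0.784 − 0.232) / 0.784 = 0.552 / 0.784 ≈ 0.7041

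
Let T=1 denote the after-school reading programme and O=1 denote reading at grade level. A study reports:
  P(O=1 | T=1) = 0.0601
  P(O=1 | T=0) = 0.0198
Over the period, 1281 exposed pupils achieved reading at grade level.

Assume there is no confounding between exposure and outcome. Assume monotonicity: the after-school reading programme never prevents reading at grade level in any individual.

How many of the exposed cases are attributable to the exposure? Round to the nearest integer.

about 859 cases

Let p₁ = 0.0601, p₀ = 0.0198.
PN = (p₁ − p₀)/p₁ = (0.0601 − 0.0198) / 0.0601 ≈ 0.67055.
Attributable cases ≈ PN × (exposed cases) = 0.67055 × 1281 ≈ 858.97.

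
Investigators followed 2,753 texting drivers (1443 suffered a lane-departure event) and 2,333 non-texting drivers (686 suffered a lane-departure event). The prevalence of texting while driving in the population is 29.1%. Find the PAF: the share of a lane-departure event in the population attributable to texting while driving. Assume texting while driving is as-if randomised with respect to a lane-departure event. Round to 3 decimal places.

PAF ≈ 0.185

p₁ = P(outcome | exposed) = 1443/2753 = 0.52416
p₀ = P(outcome | unexposed) = 686/2333 = 0.29404
Overall risk P(Y=1) = π·p₁ + (1−π)·p₀ = 0.291×0.52416 + 0.709×0.29404 = 0.36101.
Under exogeneity, PAF = [P(Y=1) − p₀] / P(Y=1).
PAF = (0.36101 − 0.29404) / 0.36101 ≈ 0.1855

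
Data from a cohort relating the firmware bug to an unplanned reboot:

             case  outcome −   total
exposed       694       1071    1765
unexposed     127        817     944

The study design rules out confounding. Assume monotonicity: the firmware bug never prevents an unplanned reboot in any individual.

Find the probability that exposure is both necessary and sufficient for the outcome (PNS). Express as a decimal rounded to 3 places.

p₁ = P(outcome | exposed) = 694/1765 = 0.3932
p₀ = P(outcome | unexposed) = 127/944 = 0.13453
Under exogeneity and monotonicity, PNS = p₁ − p₀.
PNS = 0.3932 − 0.13453 = 0.25867

PNS ≈ 0.259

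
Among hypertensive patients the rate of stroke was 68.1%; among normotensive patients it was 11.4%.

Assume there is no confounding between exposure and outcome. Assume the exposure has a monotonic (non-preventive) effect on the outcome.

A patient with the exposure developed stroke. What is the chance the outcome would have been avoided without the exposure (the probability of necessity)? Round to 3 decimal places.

PN ≈ 0.833

p₁ = 0.681, p₀ = 0.114.
Under exogeneity and monotonicity, PN = (p₁ − p₀) / p₁.
PN = (0.681 − 0.114) / 0.681 = 0.567 / 0.681 ≈ 0.8326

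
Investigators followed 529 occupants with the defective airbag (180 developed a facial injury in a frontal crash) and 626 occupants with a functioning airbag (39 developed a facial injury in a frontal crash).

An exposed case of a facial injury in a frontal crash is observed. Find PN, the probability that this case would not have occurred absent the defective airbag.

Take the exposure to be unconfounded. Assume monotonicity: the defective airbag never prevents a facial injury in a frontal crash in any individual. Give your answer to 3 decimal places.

PN ≈ 0.817

p₁ = P(outcome | exposed) = 180/529 = 0.34026
p₀ = P(outcome | unexposed) = 39/626 = 0.0623
Under exogeneity and monotonicity, PN = (p₁ − p₀) / p₁.
PN = (0.34026 − 0.0623) / 0.34026 = 0.27796 / 0.34026 ≈ 0.8169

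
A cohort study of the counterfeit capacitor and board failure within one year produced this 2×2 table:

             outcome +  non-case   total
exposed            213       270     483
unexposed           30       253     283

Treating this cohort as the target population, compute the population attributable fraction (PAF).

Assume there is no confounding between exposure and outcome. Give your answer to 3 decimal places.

p₁ = P(outcome | exposed) = 213/483 = 0.44099
p₀ = P(outcome | unexposed) = 30/283 = 0.10601
Exposure prevalence π = 483/766 = 0.63055; overall risk P(Y=1) = 0.31723.
Under exogeneity, PAF = [P(Y=1) − p₀]/P(Y=1).
PAF = (0.31723 − 0.10601) / 0.31723 ≈ 0.6658

PAF ≈ 0.666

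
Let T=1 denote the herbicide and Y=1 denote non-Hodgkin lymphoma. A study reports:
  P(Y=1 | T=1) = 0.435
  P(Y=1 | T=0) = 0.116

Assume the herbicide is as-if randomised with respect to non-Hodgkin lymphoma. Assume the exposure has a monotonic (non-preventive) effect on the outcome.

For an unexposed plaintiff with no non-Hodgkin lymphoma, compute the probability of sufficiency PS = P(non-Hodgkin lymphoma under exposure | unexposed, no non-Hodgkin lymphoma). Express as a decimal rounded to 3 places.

PS ≈ 0.361

Let p₁ = 0.435, p₀ = 0.116.
Under exogeneity and monotonicity, PS = (p₁ − p₀) / (1 − p₀).
PS = (0.435 − 0.116) / (1 − 0.116) = 0.319 / 0.884 ≈ 0.3609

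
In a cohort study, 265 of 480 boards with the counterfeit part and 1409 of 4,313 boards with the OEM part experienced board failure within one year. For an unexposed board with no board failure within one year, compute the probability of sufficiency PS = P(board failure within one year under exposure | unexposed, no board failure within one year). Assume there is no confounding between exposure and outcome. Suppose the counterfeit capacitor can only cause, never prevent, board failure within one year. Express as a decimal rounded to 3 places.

PS ≈ 0.335

p₁ = P(outcome | exposed) = 265/480 = 0.55208
p₀ = P(outcome | unexposed) = 1409/4313 = 0.32669
Under exogeneity and monotonicity, PS = (p₁ − p₀) / (1 − p₀).
PS = (0.55208 − 0.32669) / (1 − 0.32669) = 0.2254 / 0.67331 ≈ 0.3348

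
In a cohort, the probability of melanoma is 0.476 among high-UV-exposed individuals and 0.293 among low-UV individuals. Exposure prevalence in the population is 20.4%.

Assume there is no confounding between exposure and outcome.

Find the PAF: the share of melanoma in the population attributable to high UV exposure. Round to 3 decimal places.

Let p₁ = 0.476, p₀ = 0.293.
Overall risk P(Y=1) = π·p₁ + (1−π)·p₀ = 0.204×0.476 + 0.796×0.293 = 0.33033.
Under exogeneity, PAF = [P(Y=1) − p₀] / P(Y=1).
PAF = (0.33033 − 0.293) / 0.33033 ≈ 0.1130

PAF ≈ 0.113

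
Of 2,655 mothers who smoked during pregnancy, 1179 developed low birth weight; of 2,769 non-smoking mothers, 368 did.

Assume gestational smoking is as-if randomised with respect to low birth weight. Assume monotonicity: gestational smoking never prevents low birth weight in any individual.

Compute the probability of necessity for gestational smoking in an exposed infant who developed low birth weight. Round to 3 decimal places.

p₁ = P(outcome | exposed) = 1179/2655 = 0.44407
p₀ = P(outcome | unexposed) = 368/2769 = 0.1329
Under exogeneity and monotonicity, PN = (p₁ − p₀) / p₁.
PN = (0.44407 − 0.1329) / 0.44407 = 0.31117 / 0.44407 ≈ 0.7007

PN ≈ 0.701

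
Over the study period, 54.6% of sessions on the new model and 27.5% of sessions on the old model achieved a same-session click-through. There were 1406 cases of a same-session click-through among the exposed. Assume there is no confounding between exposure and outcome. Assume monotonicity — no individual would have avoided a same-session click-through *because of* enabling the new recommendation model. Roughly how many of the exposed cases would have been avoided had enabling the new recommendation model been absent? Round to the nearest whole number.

about 698 cases

p₁ = 0.546, p₀ = 0.275.
PN = (p₁ − p₀)/p₁ = (0.546 − 0.275) / 0.546 ≈ 0.49634.
Attributable cases ≈ PN × (exposed cases) = 0.49634 × 1406 ≈ 697.85.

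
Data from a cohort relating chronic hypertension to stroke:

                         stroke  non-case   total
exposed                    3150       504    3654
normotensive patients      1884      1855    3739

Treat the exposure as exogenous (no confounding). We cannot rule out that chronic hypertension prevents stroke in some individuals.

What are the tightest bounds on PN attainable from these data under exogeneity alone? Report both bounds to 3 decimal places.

p₁ = P(outcome | exposed) = 3150/3654 = 0.86207
p₀ = P(outcome | unexposed) = 1884/3739 = 0.50388
Under exogeneity alone the bounds on PN are max{0,(p₁−p₀)/p₁} ≤ PN ≤ min{1,(1−p₀)/p₁}.
  lower = (p₁ − p₀)/p₁ = 0.35819 / 0.86207 ≈ 0.4155
  upper = min{1, (1 − p₀)/p₁} = 0.49612 / 0.86207 ≈ 0.5755

0.416 ≤ PN ≤ 0.576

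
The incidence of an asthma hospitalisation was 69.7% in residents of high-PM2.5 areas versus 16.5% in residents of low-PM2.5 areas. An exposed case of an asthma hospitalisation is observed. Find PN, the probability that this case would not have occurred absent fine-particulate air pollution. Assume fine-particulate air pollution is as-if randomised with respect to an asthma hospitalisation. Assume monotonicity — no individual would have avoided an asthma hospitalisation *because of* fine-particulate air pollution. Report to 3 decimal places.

p₁ = 0.697, p₀ = 0.165.
Under exogeneity and monotonicity, PN = (p₁ − p₀) / p₁.
PN = (0.697 − 0.165) / 0.697 = 0.532 / 0.697 ≈ 0.7633

PN ≈ 0.763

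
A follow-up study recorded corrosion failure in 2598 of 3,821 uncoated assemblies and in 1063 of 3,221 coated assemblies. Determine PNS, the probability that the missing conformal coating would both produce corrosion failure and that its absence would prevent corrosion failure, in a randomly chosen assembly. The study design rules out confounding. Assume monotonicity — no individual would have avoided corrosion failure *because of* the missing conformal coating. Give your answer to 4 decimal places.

p₁ = P(outcome | exposed) = 2598/3821 = 0.67993
p₀ = P(outcome | unexposed) = 1063/3221 = 0.33002
Under exogeneity and monotonicity, PNS = p₁ − p₀.
PNS = 0.67993 − 0.33002 = 0.3499

PNS ≈ 0.3499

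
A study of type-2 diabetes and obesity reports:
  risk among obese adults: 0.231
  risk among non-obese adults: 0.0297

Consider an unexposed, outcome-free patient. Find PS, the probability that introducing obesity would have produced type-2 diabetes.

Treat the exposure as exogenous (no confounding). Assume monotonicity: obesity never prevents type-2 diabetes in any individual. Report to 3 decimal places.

PS ≈ 0.207

Let p₁ = 0.231, p₀ = 0.0297.
Under exogeneity and monotonicity, PS = (p₁ − p₀) / (1 − p₀).
PS = (0.231 − 0.0297) / (1 − 0.0297) = 0.2013 / 0.9703 ≈ 0.2075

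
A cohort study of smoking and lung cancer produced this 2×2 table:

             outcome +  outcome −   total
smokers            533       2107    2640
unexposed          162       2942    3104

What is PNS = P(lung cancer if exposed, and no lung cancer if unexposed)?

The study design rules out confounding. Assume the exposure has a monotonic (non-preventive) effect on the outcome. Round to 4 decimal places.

p₁ = P(outcome | exposed) = 533/2640 = 0.20189
p₀ = P(outcome | unexposed) = 162/3104 = 0.052191
Under exogeneity and monotonicity, PNS = p₁ − p₀.
PNS = 0.20189 − 0.052191 = 0.1497

PNS ≈ 0.1497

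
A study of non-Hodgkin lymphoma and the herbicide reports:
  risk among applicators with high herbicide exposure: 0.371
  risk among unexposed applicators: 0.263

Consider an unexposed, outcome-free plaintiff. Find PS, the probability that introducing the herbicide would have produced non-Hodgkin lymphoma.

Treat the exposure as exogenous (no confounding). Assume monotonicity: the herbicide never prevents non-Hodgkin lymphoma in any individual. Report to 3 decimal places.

PS ≈ 0.147

Let p₁ = 0.371, p₀ = 0.263.
Under exogeneity and monotonicity, PS = (p₁ − p₀) / (1 − p₀).
PS = (0.371 − 0.263) / (1 − 0.263) = 0.108 / 0.737 ≈ 0.1465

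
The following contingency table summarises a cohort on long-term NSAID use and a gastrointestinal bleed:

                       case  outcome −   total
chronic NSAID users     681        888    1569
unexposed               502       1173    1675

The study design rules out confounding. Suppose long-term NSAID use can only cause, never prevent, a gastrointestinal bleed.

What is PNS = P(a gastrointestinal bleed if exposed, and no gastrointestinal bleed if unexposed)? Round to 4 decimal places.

PNS ≈ 0.1343

p₁ = P(outcome | exposed) = 681/1569 = 0.43403
p₀ = P(outcome | unexposed) = 502/1675 = 0.2997
Under exogeneity and monotonicity, PNS = p₁ − p₀.
PNS = 0.43403 − 0.2997 = 0.13433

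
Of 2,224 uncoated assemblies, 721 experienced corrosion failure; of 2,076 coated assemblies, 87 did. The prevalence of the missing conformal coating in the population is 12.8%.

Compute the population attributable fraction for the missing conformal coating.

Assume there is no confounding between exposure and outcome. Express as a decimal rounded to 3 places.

PAF ≈ 0.463

p₁ = P(outcome | exposed) = 721/2224 = 0.32419
p₀ = P(outcome | unexposed) = 87/2076 = 0.041908
Overall risk P(Y=1) = π·p₁ + (1−π)·p₀ = 0.128×0.32419 + 0.872×0.041908 = 0.07804.
Under exogeneity, PAF = [P(Y=1) − p₀] / P(Y=1).
PAF = (0.07804 − 0.041908) / 0.07804 ≈ 0.4630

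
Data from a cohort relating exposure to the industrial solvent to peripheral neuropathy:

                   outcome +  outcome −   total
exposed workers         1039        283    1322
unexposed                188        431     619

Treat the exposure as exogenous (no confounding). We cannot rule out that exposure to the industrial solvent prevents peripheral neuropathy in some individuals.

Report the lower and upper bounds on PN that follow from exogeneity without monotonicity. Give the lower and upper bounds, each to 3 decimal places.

0.614 ≤ PN ≤ 0.886

p₁ = P(outcome | exposed) = 1039/1322 = 0.78593
p₀ = P(outcome | unexposed) = 188/619 = 0.30372
Under exogeneity alone the bounds on PN are max{0,(p₁−p₀)/p₁} ≤ PN ≤ min{1,(1−p₀)/p₁}.
  lower = (p₁ − p₀)/p₁ = 0.48221 / 0.78593 ≈ 0.6136
  upper = min{1, (1 − p₀)/p₁} = 0.69628 / 0.78593 ≈ 0.8859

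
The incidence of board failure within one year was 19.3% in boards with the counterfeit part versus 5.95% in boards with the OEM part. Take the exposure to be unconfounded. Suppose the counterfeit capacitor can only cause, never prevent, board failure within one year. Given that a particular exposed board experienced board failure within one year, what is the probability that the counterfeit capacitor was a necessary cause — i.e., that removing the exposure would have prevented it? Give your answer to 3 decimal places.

PN ≈ 0.692

p₁ = 0.193, p₀ = 0.0595.
Under exogeneity and monotonicity, PN = (p₁ − p₀) / p₁.
PN = (0.193 − 0.0595) / 0.193 = 0.1335 / 0.193 ≈ 0.6917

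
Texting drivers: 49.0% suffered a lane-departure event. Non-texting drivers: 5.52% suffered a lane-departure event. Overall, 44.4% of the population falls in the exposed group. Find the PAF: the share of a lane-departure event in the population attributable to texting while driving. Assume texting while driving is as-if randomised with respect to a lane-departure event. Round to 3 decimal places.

PAF ≈ 0.778

p₁ = 0.49, p₀ = 0.0552.
Overall risk P(Y=1) = π·p₁ + (1−π)·p₀ = 0.444×0.49 + 0.556×0.0552 = 0.24825.
Under exogeneity, PAF = [P(Y=1) − p₀] / P(Y=1).
PAF = (0.24825 − 0.0552) / 0.24825 ≈ 0.7776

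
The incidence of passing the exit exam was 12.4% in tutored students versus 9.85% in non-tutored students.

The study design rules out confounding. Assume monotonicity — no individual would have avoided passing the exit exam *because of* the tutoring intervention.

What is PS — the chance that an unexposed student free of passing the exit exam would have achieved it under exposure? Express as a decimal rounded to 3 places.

PS ≈ 0.028

p₁ = 0.124, p₀ = 0.0985.
Under exogeneity and monotonicity, PS = (p₁ − p₀) / (1 − p₀).
PS = (0.124 − 0.0985) / (1 − 0.0985) = 0.0255 / 0.9015 ≈ 0.0283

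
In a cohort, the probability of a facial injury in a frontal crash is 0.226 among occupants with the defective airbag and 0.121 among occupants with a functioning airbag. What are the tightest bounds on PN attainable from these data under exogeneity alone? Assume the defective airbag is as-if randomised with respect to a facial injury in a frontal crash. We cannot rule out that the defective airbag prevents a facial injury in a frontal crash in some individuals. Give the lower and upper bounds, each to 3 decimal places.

Let p₁ = 0.226, p₀ = 0.121.
Under exogeneity alone the bounds on PN are max{0,(p₁−p₀)/p₁} ≤ PN ≤ min{1,(1−p₀)/p₁}.
  lower = (p₁ − p₀)/p₁ = 0.105 / 0.226 ≈ 0.4646
  upper = min{1, (1 − p₀)/p₁} = 0.879 / 0.226 ≈ 3.8894 → capped at 1

0.465 ≤ PN ≤ 1.000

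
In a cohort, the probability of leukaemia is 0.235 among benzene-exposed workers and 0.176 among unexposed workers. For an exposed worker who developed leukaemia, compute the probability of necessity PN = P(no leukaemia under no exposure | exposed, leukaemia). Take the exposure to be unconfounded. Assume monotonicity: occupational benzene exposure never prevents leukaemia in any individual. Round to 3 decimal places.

PN ≈ 0.251

Let p₁ = 0.235, p₀ = 0.176.
Under exogeneity and monotonicity, PN = (p₁ − p₀) / p₁.
PN = (0.235 − 0.176) / 0.235 = 0.059 / 0.235 ≈ 0.2511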